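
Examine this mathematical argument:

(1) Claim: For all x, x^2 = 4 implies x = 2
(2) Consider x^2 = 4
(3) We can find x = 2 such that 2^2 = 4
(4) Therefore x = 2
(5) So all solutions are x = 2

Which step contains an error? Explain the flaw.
Step 4: Therefore x = 2

Step 4 incorrectly concludes that x = 2 is the only solution. The proof shows that x = 2 is A solution (existence), but does not show it is the ONLY solution (uniqueness). In fact, x = -2 is also a solution since (-2)^2 = 4. Finding one solution doesn't prove there are no others.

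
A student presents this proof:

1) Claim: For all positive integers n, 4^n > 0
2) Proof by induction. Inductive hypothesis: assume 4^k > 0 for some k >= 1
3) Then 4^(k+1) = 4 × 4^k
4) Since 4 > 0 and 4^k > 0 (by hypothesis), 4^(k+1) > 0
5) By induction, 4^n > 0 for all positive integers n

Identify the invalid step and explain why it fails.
Step 5: By induction, 4^n > 0 for all positive integers n

Step 5 concludes the proof by induction, but no base case was ever established. A valid induction proof requires: (1) a base case proving 4^1 > 0, and (2) an inductive step showing IF 4^k > 0 THEN 4^(k+1) > 0. Steps 2-4 correctly establish the inductive step, but without the base case the conclusion in step 5 does not follow.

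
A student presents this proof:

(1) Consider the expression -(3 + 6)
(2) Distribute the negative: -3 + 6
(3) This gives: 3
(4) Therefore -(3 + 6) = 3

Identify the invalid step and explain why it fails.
Step 2: Distribute the negative: -3 + 6

Step 2 incorrectly distributes the negative sign. The correct distribution is -(3 + 6) = -3 - 6 = -9. The negative must be applied to both terms, not just the first. The error treats -(3 + 6) as -3 + 6, which equals 3 instead of -9.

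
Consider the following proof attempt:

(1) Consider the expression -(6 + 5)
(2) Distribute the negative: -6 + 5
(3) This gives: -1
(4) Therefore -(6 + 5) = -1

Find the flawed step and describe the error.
Step 2: Distribute the negative: -6 + 5

Step 2 incorrectly distributes the negative sign. The correct distribution is -(6 + 5) = -6 - 5 = -11. The negative must be applied to both terms, not just the first. The error treats -(6 + 5) as -6 + 5, which equals -1 instead of -11.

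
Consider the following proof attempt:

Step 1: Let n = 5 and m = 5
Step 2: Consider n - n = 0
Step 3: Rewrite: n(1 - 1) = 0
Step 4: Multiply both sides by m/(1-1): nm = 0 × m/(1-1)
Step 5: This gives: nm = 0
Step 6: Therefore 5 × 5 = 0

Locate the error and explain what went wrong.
Step 4: Multiply both sides by m/(1-1): nm = 0 × m/(1-1)

Step 4 multiplies both sides by m/(1-1). However, 1-1 = 0, so this is multiplication by m/0, which is undefined. We cannot multiply by an undefined expression.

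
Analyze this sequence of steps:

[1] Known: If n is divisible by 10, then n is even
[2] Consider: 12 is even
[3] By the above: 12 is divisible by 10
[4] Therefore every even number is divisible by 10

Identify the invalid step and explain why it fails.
Step 3: By the above: 12 is divisible by 10

Step 3 commits the fallacy of affirming the consequent. The known fact 'divisible by 10 → even' does NOT imply 'even → divisible by 10'. That would be the converse, which is false. For example, 12 is even but 12 ÷ 10 = 1.20, which is not an integer.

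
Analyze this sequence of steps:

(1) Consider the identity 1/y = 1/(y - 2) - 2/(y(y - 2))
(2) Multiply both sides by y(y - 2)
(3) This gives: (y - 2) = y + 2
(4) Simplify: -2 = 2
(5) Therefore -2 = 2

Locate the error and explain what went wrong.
Step 3: This gives: (y - 2) = y + 2

Step 3 makes a sign error when clearing denominators. Multiplying -2/(y(y - 2)) by y(y - 2) gives -2, not +2. The correct result is (y - 2) = y - 2, which is trivially true, not (y - 2) = y + 2. (Step 1 is a valid identity: 1/(y - 2) - 2/(y(y - 2)) = (y - 2)/(y(y - 2)) = 1/y.)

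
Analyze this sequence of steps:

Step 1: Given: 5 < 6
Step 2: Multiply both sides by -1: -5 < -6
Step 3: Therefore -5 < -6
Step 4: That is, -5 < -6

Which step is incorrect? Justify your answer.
Step 2: Multiply both sides by -1: -5 < -6

Step 2 multiplies both sides by -1 but fails to reverse the inequality sign. When multiplying (or dividing) an inequality by a negative number, the direction must be reversed. Since 5 < 6, we should get -5 > -6, i.e., -5 > -6.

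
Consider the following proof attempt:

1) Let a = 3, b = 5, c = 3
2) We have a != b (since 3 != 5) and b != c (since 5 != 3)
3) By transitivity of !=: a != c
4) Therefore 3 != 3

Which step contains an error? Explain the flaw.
Step 3: By transitivity of !=: a != c

Step 3 incorrectly applies transitivity to the '!=' relation. Transitivity states: if a R b and b R c, then a R c. However, '!=' is not transitive. Counterexample: 3 != 5 and 5 != 3, but 3 = 3 (both equal 3). Transitivity holds for relations like <, <=, =, but not for !=.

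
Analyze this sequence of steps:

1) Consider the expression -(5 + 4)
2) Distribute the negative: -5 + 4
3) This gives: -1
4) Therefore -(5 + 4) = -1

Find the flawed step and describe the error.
Step 2: Distribute the negative: -5 + 4

Step 2 incorrectly distributes the negative sign. The correct distribution is -(5 + 4) = -5 - 4 = -9. The negative must be applied to both terms, not just the first. The error treats -(5 + 4) as -5 + 4, which equals -1 instead of -9.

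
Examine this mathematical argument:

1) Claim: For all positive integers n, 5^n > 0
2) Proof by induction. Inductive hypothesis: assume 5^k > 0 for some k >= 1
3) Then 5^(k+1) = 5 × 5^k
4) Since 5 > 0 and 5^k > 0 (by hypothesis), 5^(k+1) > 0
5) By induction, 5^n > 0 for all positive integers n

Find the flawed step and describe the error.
Step 5: By induction, 5^n > 0 for all positive integers n

Step 5 concludes the proof by induction, but no base case was ever established. A valid induction proof requires: (1) a base case proving 5^1 > 0, and (2) an inductive step showing IF 5^k > 0 THEN 5^(k+1) > 0. Steps 2-4 correctly establish the inductive step, but without the base case the conclusion in step 5 does not follow.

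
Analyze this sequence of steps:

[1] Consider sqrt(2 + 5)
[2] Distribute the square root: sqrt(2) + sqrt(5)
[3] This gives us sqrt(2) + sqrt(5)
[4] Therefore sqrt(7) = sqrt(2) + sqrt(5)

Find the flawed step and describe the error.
Step 2: Distribute the square root: sqrt(2) + sqrt(5)

Step 2 incorrectly 'distributes' the square root over addition. The square root function does not distribute: sqrt(a + b) ≠ sqrt(a) + sqrt(b). In fact, sqrt(2 + 5) = sqrt(7) ≈ 2.6458, while sqrt(2) + sqrt(5) ≈ 3.6503.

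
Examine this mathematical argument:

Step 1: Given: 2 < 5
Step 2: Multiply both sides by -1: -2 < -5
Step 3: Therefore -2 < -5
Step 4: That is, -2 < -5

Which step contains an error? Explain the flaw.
Step 2: Multiply both sides by -1: -2 < -5

Step 2 multiplies both sides by -1 but fails to reverse the inequality sign. When multiplying (or dividing) an inequality by a negative number, the direction must be reversed. Since 2 < 5, we should get -2 > -5, i.e., -2 > -5.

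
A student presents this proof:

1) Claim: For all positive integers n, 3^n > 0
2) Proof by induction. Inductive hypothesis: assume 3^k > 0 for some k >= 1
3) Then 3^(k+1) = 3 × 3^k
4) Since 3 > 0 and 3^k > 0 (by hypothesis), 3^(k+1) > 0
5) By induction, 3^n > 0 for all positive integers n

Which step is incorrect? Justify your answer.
Step 5: By induction, 3^n > 0 for all positive integers n

Step 5 concludes the proof by induction, but no base case was ever established. A valid induction proof requires: (1) a base case proving 3^1 > 0, and (2) an inductive step showing IF 3^k > 0 THEN 3^(k+1) > 0. Steps 2-4 correctly establish the inductive step, but without the base case the conclusion in step 5 does not follow.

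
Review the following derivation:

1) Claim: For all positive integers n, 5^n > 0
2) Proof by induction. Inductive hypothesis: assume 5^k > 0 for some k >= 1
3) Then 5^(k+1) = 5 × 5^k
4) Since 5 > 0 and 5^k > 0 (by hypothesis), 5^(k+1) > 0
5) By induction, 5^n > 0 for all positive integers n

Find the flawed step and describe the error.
Step 5: By induction, 5^n > 0 for all positive integers n

Step 5 concludes the proof by induction, but no base case was ever established. A valid induction proof requires: (1) a base case proving 5^1 > 0, and (2) an inductive step showing IF 5^k > 0 THEN 5^(k+1) > 0. Steps 2-4 correctly establish the inductive step, but without the base case the conclusion in step 5 does not follow.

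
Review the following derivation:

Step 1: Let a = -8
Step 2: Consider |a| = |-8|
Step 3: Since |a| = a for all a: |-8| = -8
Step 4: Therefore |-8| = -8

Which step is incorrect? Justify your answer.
Step 3: Since |a| = a for all a: |-8| = -8

Step 3 incorrectly states that |a| = a for all a. The correct definition is |a| = a when a >= 0, and |a| = -a when a < 0. Since -8 < 0, we have |-8| = -(-8) = 8, not -8.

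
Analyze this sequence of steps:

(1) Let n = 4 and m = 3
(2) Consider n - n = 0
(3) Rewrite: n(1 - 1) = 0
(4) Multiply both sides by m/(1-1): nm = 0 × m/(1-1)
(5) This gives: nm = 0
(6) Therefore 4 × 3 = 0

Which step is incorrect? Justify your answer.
Step 4: Multiply both sides by m/(1-1): nm = 0 × m/(1-1)

Step 4 multiplies both sides by m/(1-1). However, 1-1 = 0, so this is multiplication by m/0, which is undefined. We cannot multiply by an undefined expression.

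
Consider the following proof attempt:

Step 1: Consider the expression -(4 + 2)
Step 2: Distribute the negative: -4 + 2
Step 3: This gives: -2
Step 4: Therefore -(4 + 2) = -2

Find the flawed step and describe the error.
Step 2: Distribute the negative: -4 + 2

Step 2 incorrectly distributes the negative sign. The correct distribution is -(4 + 2) = -4 - 2 = -6. The negative must be applied to both terms, not just the first. The error treats -(4 + 2) as -4 + 2, which equals -2 instead of -6.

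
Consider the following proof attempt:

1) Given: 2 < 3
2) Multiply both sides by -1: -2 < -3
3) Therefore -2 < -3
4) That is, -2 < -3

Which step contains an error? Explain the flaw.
Step 2: Multiply both sides by -1: -2 < -3

Step 2 multiplies both sides by -1 but fails to reverse the inequality sign. When multiplying (or dividing) an inequality by a negative number, the direction must be reversed. Since 2 < 3, we should get -2 > -3, i.e., -2 > -3.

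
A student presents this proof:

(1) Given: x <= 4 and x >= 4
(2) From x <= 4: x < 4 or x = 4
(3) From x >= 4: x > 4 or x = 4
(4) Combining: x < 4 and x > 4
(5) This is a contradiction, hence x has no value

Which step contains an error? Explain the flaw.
Step 4: Combining: x < 4 and x > 4

Step 4 incorrectly combines the conditions. From x <= 4 and x >= 4, the intersection is x = 4. The error treats the 'or' cases as 'and' requirements. The correct conclusion is that x = 4 is the unique solution, not that no solution exists.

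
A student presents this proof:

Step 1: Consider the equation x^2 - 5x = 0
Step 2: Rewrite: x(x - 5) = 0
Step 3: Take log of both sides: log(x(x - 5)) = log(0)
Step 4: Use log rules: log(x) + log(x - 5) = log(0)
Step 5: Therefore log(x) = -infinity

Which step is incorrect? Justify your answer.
Step 3: Take log of both sides: log(x(x - 5)) = log(0)

Step 3 takes the logarithm of both sides, resulting in log(0) on the right side. The logarithm is only defined for positive numbers; log(0) is undefined (approaches negative infinity). This operation is invalid.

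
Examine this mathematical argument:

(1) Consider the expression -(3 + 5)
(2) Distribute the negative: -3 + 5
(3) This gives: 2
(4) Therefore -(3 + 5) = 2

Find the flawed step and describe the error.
Step 2: Distribute the negative: -3 + 5

Step 2 incorrectly distributes the negative sign. The correct distribution is -(3 + 5) = -3 - 5 = -8. The negative must be applied to both terms, not just the first. The error treats -(3 + 5) as -3 + 5, which equals 2 instead of -8.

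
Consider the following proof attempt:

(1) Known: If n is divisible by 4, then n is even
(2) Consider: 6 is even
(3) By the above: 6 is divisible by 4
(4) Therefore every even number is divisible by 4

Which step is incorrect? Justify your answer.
Step 3: By the above: 6 is divisible by 4

Step 3 commits the fallacy of affirming the consequent. The known fact 'divisible by 4 → even' does NOT imply 'even → divisible by 4'. That would be the converse, which is false. For example, 6 is even but 6 ÷ 4 = 1.50, which is not an integer.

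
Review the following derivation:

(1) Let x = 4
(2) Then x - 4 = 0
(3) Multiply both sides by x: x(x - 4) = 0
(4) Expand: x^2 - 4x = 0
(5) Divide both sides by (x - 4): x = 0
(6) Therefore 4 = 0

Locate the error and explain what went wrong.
Step 5: Divide both sides by (x - 4): x = 0

Step 5 divides both sides by (x - 4). However, since x = 4, we have (x - 4) = 0. Division by zero is undefined, making this step invalid.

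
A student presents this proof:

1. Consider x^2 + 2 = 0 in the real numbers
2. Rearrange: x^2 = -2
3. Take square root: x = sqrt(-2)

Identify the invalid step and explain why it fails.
Step 3: Take square root: x = sqrt(-2)

Step 3 takes the square root of -2, which is negative. In the real number system, the square root of a negative number is undefined. The equation x^2 + 2 = 0 has no real solutions. Square roots of negative numbers only exist in the complex numbers.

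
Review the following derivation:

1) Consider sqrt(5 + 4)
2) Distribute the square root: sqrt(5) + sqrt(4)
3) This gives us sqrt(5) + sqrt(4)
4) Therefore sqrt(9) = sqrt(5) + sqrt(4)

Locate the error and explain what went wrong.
Step 2: Distribute the square root: sqrt(5) + sqrt(4)

Step 2 incorrectly 'distributes' the square root over addition. The square root function does not distribute: sqrt(a + b) ≠ sqrt(a) + sqrt(b). In fact, sqrt(5 + 4) = sqrt(9) ≈ 3.0000, while sqrt(5) + sqrt(4) ≈ 4.2361.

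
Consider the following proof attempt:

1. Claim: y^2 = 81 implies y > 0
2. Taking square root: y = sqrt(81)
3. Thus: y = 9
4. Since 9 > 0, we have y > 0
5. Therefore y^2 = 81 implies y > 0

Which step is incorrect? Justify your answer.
Step 2: Taking square root: y = sqrt(81)

Step 2 takes the square root and assumes the positive root only. The equation y^2 = 81 actually has two solutions: y = 9 and y = -9. The proof silently assumes y > 0 without justification, then uses this assumption to conclude y > 0, which is circular. The counterexample y = -9 shows the claim is false.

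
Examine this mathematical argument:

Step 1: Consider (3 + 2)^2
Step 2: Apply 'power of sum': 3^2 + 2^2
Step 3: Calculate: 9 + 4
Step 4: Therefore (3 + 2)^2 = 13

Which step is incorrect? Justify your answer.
Step 2: Apply 'power of sum': 3^2 + 2^2

Step 2 incorrectly applies a non-existent rule '(a+b)^n = a^n + b^n'. This is false in general. The correct expansion uses the binomial theorem. The actual value is (3 + 2)^2 = 5^2 = 25, not 13.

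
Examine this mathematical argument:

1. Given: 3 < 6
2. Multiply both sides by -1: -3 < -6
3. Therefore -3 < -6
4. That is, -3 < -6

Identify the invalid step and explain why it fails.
Step 2: Multiply both sides by -1: -3 < -6

Step 2 multiplies both sides by -1 but fails to reverse the inequality sign. When multiplying (or dividing) an inequality by a negative number, the direction must be reversed. Since 3 < 6, we should get -3 > -6, i.e., -3 > -6.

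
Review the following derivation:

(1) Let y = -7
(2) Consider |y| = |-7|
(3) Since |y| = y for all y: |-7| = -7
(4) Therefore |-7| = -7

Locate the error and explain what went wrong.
Step 3: Since |y| = y for all y: |-7| = -7

Step 3 incorrectly states that |y| = y for all y. The correct definition is |y| = y when y >= 0, and |y| = -y when y < 0. Since -7 < 0, we have |-7| = -(-7) = 7, not -7.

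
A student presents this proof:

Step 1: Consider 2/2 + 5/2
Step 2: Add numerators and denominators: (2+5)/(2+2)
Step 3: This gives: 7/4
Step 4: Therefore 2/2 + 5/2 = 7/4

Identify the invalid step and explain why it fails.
Step 2: Add numerators and denominators: (2+5)/(2+2)

Step 2 incorrectly adds fractions by separately adding numerators and denominators. This is wrong. The correct method requires a common denominator: 2/2 + 5/2 = (2×2 + 5×2)/(2×2) = 14/4 = 7/2. The method used gives 7/4, which is different.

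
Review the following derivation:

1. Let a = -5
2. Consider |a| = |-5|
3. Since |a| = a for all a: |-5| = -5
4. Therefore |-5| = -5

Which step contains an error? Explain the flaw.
Step 3: Since |a| = a for all a: |-5| = -5

Step 3 incorrectly states that |a| = a for all a. The correct definition is |a| = a when a >= 0, and |a| = -a when a < 0. Since -5 < 0, we have |-5| = -(-5) = 5, not -5.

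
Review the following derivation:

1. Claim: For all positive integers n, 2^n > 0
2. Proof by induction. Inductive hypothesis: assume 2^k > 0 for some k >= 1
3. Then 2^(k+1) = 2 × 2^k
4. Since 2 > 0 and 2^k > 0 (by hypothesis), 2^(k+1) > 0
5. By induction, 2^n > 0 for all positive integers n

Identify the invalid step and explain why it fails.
Step 5: By induction, 2^n > 0 for all positive integers n

Step 5 concludes the proof by induction, but no base case was ever established. A valid induction proof requires: (1) a base case proving 2^1 > 0, and (2) an inductive step showing IF 2^k > 0 THEN 2^(k+1) > 0. Steps 2-4 correctly establish the inductive step, but without the base case the conclusion in step 5 does not follow.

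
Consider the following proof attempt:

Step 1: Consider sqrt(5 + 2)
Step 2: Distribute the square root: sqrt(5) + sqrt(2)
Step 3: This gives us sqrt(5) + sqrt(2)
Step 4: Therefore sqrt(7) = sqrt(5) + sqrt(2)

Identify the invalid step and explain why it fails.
Step 2: Distribute the square root: sqrt(5) + sqrt(2)

Step 2 incorrectly 'distributes' the square root over addition. The square root function does not distribute: sqrt(a + b) ≠ sqrt(a) + sqrt(b). In fact, sqrt(5 + 2) = sqrt(7) ≈ 2.6458, while sqrt(5) + sqrt(2) ≈ 3.6503.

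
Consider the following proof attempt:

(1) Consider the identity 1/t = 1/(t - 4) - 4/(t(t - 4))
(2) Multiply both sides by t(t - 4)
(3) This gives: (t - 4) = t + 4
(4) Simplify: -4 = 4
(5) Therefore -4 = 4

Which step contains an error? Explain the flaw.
Step 3: This gives: (t - 4) = t + 4

Step 3 makes a sign error when clearing denominators. Multiplying -4/(t(t - 4)) by t(t - 4) gives -4, not +4. The correct result is (t - 4) = t - 4, which is trivially true, not (t - 4) = t + 4. (Step 1 is a valid identity: 1/(t - 4) - 4/(t(t - 4)) = (t - 4)/(t(t - 4)) = 1/t.)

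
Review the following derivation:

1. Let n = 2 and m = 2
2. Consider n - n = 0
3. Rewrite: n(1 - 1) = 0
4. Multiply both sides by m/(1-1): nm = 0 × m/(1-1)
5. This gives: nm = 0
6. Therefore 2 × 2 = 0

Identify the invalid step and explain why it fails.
Step 4: Multiply both sides by m/(1-1): nm = 0 × m/(1-1)

Step 4 multiplies both sides by m/(1-1). However, 1-1 = 0, so this is multiplication by m/0, which is undefined. We cannot multiply by an undefined expression.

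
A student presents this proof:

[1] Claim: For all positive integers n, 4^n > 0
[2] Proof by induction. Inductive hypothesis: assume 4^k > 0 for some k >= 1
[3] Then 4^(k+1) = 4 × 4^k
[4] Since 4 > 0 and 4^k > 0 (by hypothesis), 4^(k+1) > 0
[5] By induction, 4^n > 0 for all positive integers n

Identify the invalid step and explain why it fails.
Step 5: By induction, 4^n > 0 for all positive integers n

Step 5 concludes the proof by induction, but no base case was ever established. A valid induction proof requires: (1) a base case proving 4^1 > 0, and (2) an inductive step showing IF 4^k > 0 THEN 4^(k+1) > 0. Steps 2-4 correctly establish the inductive step, but without the base case the conclusion in step 5 does not follow.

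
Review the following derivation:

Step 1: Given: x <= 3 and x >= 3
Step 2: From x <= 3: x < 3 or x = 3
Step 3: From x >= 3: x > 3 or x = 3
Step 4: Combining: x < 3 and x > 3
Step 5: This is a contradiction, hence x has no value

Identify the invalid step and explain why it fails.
Step 4: Combining: x < 3 and x > 3

Step 4 incorrectly combines the conditions. From x <= 3 and x >= 3, the intersection is x = 3. The error treats the 'or' cases as 'and' requirements. The correct conclusion is that x = 3 is the unique solution, not that no solution exists.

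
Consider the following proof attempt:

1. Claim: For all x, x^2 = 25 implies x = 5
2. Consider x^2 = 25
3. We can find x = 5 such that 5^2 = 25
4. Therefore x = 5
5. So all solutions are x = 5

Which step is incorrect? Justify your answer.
Step 4: Therefore x = 5

Step 4 incorrectly concludes that x = 5 is the only solution. The proof shows that x = 5 is A solution (existence), but does not show it is the ONLY solution (uniqueness). In fact, x = -5 is also a solution since (-5)^2 = 25. Finding one solution doesn't prove there are no others.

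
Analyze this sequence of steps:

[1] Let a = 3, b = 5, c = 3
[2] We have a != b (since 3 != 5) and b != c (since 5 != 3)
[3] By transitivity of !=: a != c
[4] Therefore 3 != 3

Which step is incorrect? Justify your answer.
Step 3: By transitivity of !=: a != c

Step 3 incorrectly applies transitivity to the '!=' relation. Transitivity states: if a R b and b R c, then a R c. However, '!=' is not transitive. Counterexample: 3 != 5 and 5 != 3, but 3 = 3 (both equal 3). Transitivity holds for relations like <, <=, =, but not for !=.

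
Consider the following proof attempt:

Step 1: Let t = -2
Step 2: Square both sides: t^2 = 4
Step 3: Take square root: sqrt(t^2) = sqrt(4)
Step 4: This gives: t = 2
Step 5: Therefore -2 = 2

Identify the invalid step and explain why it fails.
Step 4: This gives: t = 2

Step 4 incorrectly states that sqrt(t^2) = t. The correct identity is sqrt(t^2) = |t|. Since t = -2 < 0, we have sqrt(t^2) = |-2| = 2, not t = -2.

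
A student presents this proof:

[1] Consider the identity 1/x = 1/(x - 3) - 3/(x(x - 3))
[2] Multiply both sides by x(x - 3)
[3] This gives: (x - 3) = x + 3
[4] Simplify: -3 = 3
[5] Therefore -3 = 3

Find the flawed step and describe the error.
Step 3: This gives: (x - 3) = x + 3

Step 3 makes a sign error when clearing denominators. Multiplying -3/(x(x - 3)) by x(x - 3) gives -3, not +3. The correct result is (x - 3) = x - 3, which is trivially true, not (x - 3) = x + 3. (Step 1 is a valid identity: 1/(x - 3) - 3/(x(x - 3)) = (x - 3)/(x(x - 3)) = 1/x.)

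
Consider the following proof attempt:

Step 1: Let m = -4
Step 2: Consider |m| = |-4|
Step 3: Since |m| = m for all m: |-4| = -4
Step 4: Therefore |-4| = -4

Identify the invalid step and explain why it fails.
Step 3: Since |m| = m for all m: |-4| = -4

Step 3 incorrectly states that |m| = m for all m. The correct definition is |m| = m when m >= 0, and |m| = -m when m < 0. Since -4 < 0, we have |-4| = -(-4) = 4, not -4.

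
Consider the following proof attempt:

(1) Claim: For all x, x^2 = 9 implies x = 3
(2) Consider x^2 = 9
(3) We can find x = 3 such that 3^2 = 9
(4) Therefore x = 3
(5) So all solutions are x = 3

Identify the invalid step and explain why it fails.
Step 4: Therefore x = 3

Step 4 incorrectly concludes that x = 3 is the only solution. The proof shows that x = 3 is A solution (existence), but does not show it is the ONLY solution (uniqueness). In fact, x = -3 is also a solution since (-3)^2 = 9. Finding one solution doesn't prove there are no others.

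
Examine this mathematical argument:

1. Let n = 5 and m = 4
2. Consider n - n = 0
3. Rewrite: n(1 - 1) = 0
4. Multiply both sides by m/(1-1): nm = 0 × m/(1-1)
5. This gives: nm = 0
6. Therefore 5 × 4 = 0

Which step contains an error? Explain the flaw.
Step 4: Multiply both sides by m/(1-1): nm = 0 × m/(1-1)

Step 4 multiplies both sides by m/(1-1). However, 1-1 = 0, so this is multiplication by m/0, which is undefined. We cannot multiply by an undefined expression.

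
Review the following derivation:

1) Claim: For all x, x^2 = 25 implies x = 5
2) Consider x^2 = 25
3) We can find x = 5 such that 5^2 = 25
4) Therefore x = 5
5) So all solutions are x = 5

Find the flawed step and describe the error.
Step 4: Therefore x = 5

Step 4 incorrectly concludes that x = 5 is the only solution. The proof shows that x = 5 is A solution (existence), but does not show it is the ONLY solution (uniqueness). In fact, x = -5 is also a solution since (-5)^2 = 25. Finding one solution doesn't prove there are no others.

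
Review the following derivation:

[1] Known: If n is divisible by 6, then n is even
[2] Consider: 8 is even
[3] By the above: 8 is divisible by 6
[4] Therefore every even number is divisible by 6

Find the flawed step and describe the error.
Step 3: By the above: 8 is divisible by 6

Step 3 commits the fallacy of affirming the consequent. The known fact 'divisible by 6 → even' does NOT imply 'even → divisible by 6'. That would be the converse, which is false. For example, 8 is even but 8 ÷ 6 = 1.33, which is not an integer.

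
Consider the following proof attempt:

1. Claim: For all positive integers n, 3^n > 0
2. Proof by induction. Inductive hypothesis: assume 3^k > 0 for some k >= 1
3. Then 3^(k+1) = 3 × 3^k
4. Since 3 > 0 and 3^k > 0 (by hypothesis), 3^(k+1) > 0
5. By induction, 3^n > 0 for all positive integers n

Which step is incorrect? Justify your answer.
Step 5: By induction, 3^n > 0 for all positive integers n

Step 5 concludes the proof by induction, but no base case was ever established. A valid induction proof requires: (1) a base case proving 3^1 > 0, and (2) an inductive step showing IF 3^k > 0 THEN 3^(k+1) > 0. Steps 2-4 correctly establish the inductive step, but without the base case the conclusion in step 5 does not follow.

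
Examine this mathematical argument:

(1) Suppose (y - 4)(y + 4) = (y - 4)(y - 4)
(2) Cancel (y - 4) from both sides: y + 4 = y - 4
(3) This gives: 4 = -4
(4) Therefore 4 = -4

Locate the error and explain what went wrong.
Step 2: Cancel (y - 4) from both sides: y + 4 = y - 4

Step 2 cancels (y - 4) from both sides. This is only valid if (y - 4) ≠ 0, i.e., y ≠ 4. When y = 4, both sides equal zero regardless of the other factors. The correct approach requires considering y = 4 as a separate case.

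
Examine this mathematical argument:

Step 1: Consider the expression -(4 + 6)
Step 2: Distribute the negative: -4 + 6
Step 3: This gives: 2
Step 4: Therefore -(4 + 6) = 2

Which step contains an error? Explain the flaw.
Step 2: Distribute the negative: -4 + 6

Step 2 incorrectly distributes the negative sign. The correct distribution is -(4 + 6) = -4 - 6 = -10. The negative must be applied to both terms, not just the first. The error treats -(4 + 6) as -4 + 6, which equals 2 instead of -10.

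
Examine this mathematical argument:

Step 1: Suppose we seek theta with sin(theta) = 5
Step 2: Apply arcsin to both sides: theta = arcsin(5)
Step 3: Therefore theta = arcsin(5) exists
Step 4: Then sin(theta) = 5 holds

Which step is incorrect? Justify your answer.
Step 2: Apply arcsin to both sides: theta = arcsin(5)

Step 2 applies arcsin to 5. However, arcsin(x) is only defined for x in [-1, 1] because sin(theta) can only produce values in that range. Since |5| > 1, arcsin(5) is undefined. There is no angle whose sine equals 5.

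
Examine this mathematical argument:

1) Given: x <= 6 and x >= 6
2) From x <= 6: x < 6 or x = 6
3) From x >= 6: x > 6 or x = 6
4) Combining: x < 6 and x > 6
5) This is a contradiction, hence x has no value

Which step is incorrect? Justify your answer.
Step 4: Combining: x < 6 and x > 6

Step 4 incorrectly combines the conditions. From x <= 6 and x >= 6, the intersection is x = 6. The error treats the 'or' cases as 'and' requirements. The correct conclusion is that x = 6 is the unique solution, not that no solution exists.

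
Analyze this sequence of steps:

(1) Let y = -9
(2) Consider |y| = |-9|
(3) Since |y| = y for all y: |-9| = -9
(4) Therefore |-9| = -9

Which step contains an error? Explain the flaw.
Step 3: Since |y| = y for all y: |-9| = -9

Step 3 incorrectly states that |y| = y for all y. The correct definition is |y| = y when y >= 0, and |y| = -y when y < 0. Since -9 < 0, we have |-9| = -(-9) = 9, not -9.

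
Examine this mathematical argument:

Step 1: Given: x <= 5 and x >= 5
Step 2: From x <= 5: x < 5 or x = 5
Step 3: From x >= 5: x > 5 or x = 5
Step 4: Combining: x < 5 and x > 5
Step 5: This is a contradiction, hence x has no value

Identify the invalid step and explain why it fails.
Step 4: Combining: x < 5 and x > 5

Step 4 incorrectly combines the conditions. From x <= 5 and x >= 5, the intersection is x = 5. The error treats the 'or' cases as 'and' requirements. The correct conclusion is that x = 5 is the unique solution, not that no solution exists.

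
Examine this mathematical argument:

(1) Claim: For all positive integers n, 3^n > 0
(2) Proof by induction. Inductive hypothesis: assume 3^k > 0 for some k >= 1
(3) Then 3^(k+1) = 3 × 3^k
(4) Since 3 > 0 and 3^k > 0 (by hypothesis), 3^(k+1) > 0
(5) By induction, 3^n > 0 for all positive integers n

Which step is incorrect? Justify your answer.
Step 5: By induction, 3^n > 0 for all positive integers n

Step 5 concludes the proof by induction, but no base case was ever established. A valid induction proof requires: (1) a base case proving 3^1 > 0, and (2) an inductive step showing IF 3^k > 0 THEN 3^(k+1) > 0. Steps 2-4 correctly establish the inductive step, but without the base case the conclusion in step 5 does not follow.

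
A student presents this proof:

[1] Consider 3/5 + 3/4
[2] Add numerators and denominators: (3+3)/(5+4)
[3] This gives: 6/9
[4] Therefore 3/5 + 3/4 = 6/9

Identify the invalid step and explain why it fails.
Step 2: Add numerators and denominators: (3+3)/(5+4)

Step 2 incorrectly adds fractions by separately adding numerators and denominators. This is wrong. The correct method requires a common denominator: 3/5 + 3/4 = (3×4 + 3×5)/(5×4) = 27/20 = 27/20. The method used gives 6/9, which is different.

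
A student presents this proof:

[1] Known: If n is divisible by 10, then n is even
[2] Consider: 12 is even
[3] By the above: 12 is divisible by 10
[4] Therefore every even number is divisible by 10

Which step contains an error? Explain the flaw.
Step 3: By the above: 12 is divisible by 10

Step 3 commits the fallacy of affirming the consequent. The known fact 'divisible by 10 → even' does NOT imply 'even → divisible by 10'. That would be the converse, which is false. For example, 12 is even but 12 ÷ 10 = 1.20, which is not an integer.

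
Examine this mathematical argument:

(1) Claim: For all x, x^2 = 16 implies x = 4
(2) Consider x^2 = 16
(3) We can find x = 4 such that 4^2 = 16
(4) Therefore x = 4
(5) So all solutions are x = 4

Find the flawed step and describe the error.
Step 4: Therefore x = 4

Step 4 incorrectly concludes that x = 4 is the only solution. The proof shows that x = 4 is A solution (existence), but does not show it is the ONLY solution (uniqueness). In fact, x = -4 is also a solution since (-4)^2 = 16. Finding one solution doesn't prove there are no others.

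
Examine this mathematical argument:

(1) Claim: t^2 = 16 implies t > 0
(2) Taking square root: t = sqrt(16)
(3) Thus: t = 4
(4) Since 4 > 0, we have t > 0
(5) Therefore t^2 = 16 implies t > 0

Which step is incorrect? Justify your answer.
Step 2: Taking square root: t = sqrt(16)

Step 2 takes the square root and assumes the positive root only. The equation t^2 = 16 actually has two solutions: t = 4 and t = -4. The proof silently assumes t > 0 without justification, then uses this assumption to conclude t > 0, which is circular. The counterexample t = -4 shows the claim is false.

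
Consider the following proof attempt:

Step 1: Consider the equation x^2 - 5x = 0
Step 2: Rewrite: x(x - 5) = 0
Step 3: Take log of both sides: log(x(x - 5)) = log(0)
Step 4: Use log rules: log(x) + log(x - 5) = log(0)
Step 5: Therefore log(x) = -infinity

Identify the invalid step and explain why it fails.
Step 3: Take log of both sides: log(x(x - 5)) = log(0)

Step 3 takes the logarithm of both sides, resulting in log(0) on the right side. The logarithm is only defined for positive numbers; log(0) is undefined (approaches negative infinity). This operation is invalid.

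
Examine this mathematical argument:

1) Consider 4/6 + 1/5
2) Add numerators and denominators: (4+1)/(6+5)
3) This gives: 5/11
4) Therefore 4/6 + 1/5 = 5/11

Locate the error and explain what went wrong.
Step 2: Add numerators and denominators: (4+1)/(6+5)

Step 2 incorrectly adds fractions by separately adding numerators and denominators. This is wrong. The correct method requires a common denominator: 4/6 + 1/5 = (4×5 + 1×6)/(6×5) = 26/30 = 13/15. The method used gives 5/11, which is different.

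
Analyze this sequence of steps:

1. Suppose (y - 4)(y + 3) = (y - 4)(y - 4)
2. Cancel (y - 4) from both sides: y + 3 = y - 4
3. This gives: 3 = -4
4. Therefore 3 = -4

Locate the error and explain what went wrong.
Step 2: Cancel (y - 4) from both sides: y + 3 = y - 4

Step 2 cancels (y - 4) from both sides. This is only valid if (y - 4) ≠ 0, i.e., y ≠ 4. When y = 4, both sides equal zero regardless of the other factors. The correct approach requires considering y = 4 as a separate case.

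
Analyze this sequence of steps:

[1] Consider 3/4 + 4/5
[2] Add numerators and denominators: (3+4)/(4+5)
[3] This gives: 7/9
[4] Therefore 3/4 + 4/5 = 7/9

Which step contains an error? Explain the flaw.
Step 2: Add numerators and denominators: (3+4)/(4+5)

Step 2 incorrectly adds fractions by separately adding numerators and denominators. This is wrong. The correct method requires a common denominator: 3/4 + 4/5 = (3×5 + 4×4)/(4×5) = 31/20 = 31/20. The method used gives 7/9, which is different.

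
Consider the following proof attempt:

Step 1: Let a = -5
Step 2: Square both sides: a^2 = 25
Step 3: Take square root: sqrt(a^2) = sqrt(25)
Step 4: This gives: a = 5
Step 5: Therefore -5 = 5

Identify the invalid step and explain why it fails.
Step 4: This gives: a = 5

Step 4 incorrectly states that sqrt(a^2) = a. The correct identity is sqrt(a^2) = |a|. Since a = -5 < 0, we have sqrt(a^2) = |-5| = 5, not a = -5.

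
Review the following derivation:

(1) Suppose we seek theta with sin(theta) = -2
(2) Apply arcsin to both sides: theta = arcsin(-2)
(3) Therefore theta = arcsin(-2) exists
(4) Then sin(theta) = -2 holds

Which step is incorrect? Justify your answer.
Step 2: Apply arcsin to both sides: theta = arcsin(-2)

Step 2 applies arcsin to -2. However, arcsin(x) is only defined for x in [-1, 1] because sin(theta) can only produce values in that range. Since |-2| > 1, arcsin(-2) is undefined. There is no angle whose sine equals -2.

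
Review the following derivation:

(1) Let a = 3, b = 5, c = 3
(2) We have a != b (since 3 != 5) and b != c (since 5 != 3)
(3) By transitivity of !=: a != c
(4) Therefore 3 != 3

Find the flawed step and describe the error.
Step 3: By transitivity of !=: a != c

Step 3 incorrectly applies transitivity to the '!=' relation. Transitivity states: if a R b and b R c, then a R c. However, '!=' is not transitive. Counterexample: 3 != 5 and 5 != 3, but 3 = 3 (both equal 3). Transitivity holds for relations like <, <=, =, but not for !=.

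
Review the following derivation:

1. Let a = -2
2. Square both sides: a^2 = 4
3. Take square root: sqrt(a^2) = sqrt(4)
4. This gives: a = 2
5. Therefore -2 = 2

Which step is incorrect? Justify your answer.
Step 4: This gives: a = 2

Step 4 incorrectly states that sqrt(a^2) = a. The correct identity is sqrt(a^2) = |a|. Since a = -2 < 0, we have sqrt(a^2) = |-2| = 2, not a = -2.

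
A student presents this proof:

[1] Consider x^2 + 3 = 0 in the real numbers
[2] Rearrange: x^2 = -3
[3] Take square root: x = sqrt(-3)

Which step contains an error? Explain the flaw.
Step 3: Take square root: x = sqrt(-3)

Step 3 takes the square root of -3, which is negative. In the real number system, the square root of a negative number is undefined. The equation x^2 + 3 = 0 has no real solutions. Square roots of negative numbers only exist in the complex numbers.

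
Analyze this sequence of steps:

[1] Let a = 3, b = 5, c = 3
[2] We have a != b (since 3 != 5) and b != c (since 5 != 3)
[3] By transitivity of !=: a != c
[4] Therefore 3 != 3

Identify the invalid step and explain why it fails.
Step 3: By transitivity of !=: a != c

Step 3 incorrectly applies transitivity to the '!=' relation. Transitivity states: if a R b and b R c, then a R c. However, '!=' is not transitive. Counterexample: 3 != 5 and 5 != 3, but 3 = 3 (both equal 3). Transitivity holds for relations like <, <=, =, but not for !=.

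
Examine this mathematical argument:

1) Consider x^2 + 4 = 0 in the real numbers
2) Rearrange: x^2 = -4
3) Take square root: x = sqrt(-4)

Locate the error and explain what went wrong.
Step 3: Take square root: x = sqrt(-4)

Step 3 takes the square root of -4, which is negative. In the real number system, the square root of a negative number is undefined. The equation x^2 + 4 = 0 has no real solutions. Square roots of negative numbers only exist in the complex numbers.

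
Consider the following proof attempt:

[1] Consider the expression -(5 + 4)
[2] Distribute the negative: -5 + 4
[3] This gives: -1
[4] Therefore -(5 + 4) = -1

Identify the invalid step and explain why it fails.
Step 2: Distribute the negative: -5 + 4

Step 2 incorrectly distributes the negative sign. The correct distribution is -(5 + 4) = -5 - 4 = -9. The negative must be applied to both terms, not just the first. The error treats -(5 + 4) as -5 + 4, which equals -1 instead of -9.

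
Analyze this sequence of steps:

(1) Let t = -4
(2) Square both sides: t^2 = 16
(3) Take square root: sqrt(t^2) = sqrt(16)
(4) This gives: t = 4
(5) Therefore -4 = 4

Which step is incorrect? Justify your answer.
Step 4: This gives: t = 4

Step 4 incorrectly states that sqrt(t^2) = t. The correct identity is sqrt(t^2) = |t|. Since t = -4 < 0, we have sqrt(t^2) = |-4| = 4, not t = -4.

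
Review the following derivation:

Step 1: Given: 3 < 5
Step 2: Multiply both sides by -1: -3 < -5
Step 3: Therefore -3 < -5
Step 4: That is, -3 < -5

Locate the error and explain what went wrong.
Step 2: Multiply both sides by -1: -3 < -5

Step 2 multiplies both sides by -1 but fails to reverse the inequality sign. When multiplying (or dividing) an inequality by a negative number, the direction must be reversed. Since 3 < 5, we should get -3 > -5, i.e., -3 > -5.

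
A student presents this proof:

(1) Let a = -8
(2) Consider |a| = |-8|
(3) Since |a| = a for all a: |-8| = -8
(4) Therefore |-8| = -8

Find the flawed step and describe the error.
Step 3: Since |a| = a for all a: |-8| = -8

Step 3 incorrectly states that |a| = a for all a. The correct definition is |a| = a when a >= 0, and |a| = -a when a < 0. Since -8 < 0, we have |-8| = -(-8) = 8, not -8.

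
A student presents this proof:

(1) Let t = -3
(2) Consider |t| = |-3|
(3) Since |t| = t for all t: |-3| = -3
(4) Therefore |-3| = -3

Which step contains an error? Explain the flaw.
Step 3: Since |t| = t for all t: |-3| = -3

Step 3 incorrectly states that |t| = t for all t. The correct definition is |t| = t when t >= 0, and |t| = -t when t < 0. Since -3 < 0, we have |-3| = -(-3) = 3, not -3.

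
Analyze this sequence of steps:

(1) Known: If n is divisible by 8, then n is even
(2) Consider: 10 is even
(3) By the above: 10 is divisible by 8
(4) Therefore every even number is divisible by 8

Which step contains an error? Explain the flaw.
Step 3: By the above: 10 is divisible by 8

Step 3 commits the fallacy of affirming the consequent. The known fact 'divisible by 8 → even' does NOT imply 'even → divisible by 8'. That would be the converse, which is false. For example, 10 is even but 10 ÷ 8 = 1.25, which is not an integer.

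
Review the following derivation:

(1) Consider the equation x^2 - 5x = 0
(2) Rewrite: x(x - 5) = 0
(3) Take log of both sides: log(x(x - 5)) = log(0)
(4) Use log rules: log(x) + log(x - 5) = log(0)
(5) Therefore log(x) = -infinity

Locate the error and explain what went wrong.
Step 3: Take log of both sides: log(x(x - 5)) = log(0)

Step 3 takes the logarithm of both sides, resulting in log(0) on the right side. The logarithm is only defined for positive numbers; log(0) is undefined (approaches negative infinity). This operation is invalid.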